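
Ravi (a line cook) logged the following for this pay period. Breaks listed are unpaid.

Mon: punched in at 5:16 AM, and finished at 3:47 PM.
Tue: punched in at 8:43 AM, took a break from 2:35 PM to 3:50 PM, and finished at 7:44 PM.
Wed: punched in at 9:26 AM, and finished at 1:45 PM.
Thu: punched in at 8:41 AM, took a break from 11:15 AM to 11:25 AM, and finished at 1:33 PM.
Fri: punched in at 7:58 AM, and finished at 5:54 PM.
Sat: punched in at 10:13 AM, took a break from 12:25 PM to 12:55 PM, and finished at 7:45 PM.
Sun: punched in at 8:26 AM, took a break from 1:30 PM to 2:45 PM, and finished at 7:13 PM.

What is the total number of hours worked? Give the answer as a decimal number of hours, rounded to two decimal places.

57.80 hours

Mon: 5:16 AM–3:47 PM = 10 h 31 min
Tue: 8:43 AM–7:44 PM = 11 h 1 min; less 75 min break → 9 h 46 min
Wed: 9:26 AM–1:45 PM = 4 h 19 min
Thu: 8:41 AM–1:33 PM = 4 h 52 min; less 10 min break → 4 h 42 min
Fri: 7:58 AM–5:54 PM = 9 h 56 min
Sat: 10:13 AM–7:45 PM = 9 h 32 min; less 30 min break → 9 h 2 min
Sun: 8:26 AM–7:13 PM = 10 h 47 min; less 75 min break → 9 h 32 min
Total: 10 h 31 min + 9 h 46 min + 4 h 19 min + 4 h 42 min + 9 h 56 min + 9 h 2 min + 9 h 32 min = 57 h 48 min.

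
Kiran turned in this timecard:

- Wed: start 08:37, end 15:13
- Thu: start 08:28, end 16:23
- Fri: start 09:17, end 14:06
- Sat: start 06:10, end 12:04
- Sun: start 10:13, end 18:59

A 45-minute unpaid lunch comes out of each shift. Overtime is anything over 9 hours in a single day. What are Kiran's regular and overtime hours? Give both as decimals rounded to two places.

Wed: 08:37–15:13 = 6 h 36 min; less 45 min break → 5 h 51 min
Thu: 08:28–16:23 = 7 h 55 min; less 45 min break → 7 h 10 min
Fri: 09:17–14:06 = 4 h 49 min; less 45 min break → 4 h 4 min
Sat: 06:10–12:04 = 5 h 54 min; less 45 min break → 5 h 9 min
Sun: 10:13–18:59 = 8 h 46 min; less 45 min break → 8 h 1 min
Wed reg 5 h 51 min / OT 0 h 0 min; Thu reg 7 h 10 min / OT 0 h 0 min; Fri reg 4 h 4 min / OT 0 h 0 min; Sat reg 5 h 9 min / OT 0 h 0 min; Sun reg 8 h 1 min / OT 0 h 0 min.
Totals: regular 30 h 15 min, overtime 0 h 0 min.

Regular 30.25 hours, overtime 0.00 hours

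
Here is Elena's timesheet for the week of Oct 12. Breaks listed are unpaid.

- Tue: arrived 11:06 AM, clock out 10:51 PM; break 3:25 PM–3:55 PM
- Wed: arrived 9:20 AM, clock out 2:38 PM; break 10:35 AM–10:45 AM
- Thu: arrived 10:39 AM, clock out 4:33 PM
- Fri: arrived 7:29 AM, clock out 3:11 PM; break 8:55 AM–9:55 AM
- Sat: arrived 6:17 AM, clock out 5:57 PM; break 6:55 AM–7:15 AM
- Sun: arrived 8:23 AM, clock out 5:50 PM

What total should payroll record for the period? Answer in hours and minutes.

Tue: 11:06 AM–10:51 PM = 11 h 45 min; less 30 min break → 11 h 15 min
Wed: 9:20 AM–2:38 PM = 5 h 18 min; less 10 min break → 5 h 8 min
Thu: 10:39 AM–4:33 PM = 5 h 54 min
Fri: 7:29 AM–3:11 PM = 7 h 42 min; less 60 min break → 6 h 42 min
Sat: 6:17 AM–5:57 PM = 11 h 40 min; less 20 min break → 11 h 20 min
Sun: 8:23 AM–5:50 PM = 9 h 27 min
Total: 11 h 15 min + 5 h 8 min + 5 h 54 min + 6 h 42 min + 11 h 20 min + 9 h 27 min = 49 h 46 min.

49 h 46 min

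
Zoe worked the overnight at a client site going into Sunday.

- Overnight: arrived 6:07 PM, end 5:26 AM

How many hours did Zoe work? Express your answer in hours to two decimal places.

11.32 hours

Overnight: 6:07 PM → midnight = 5 h 53 min; midnight → 5:26 AM = 5 h 26 min; span 11 h 19 min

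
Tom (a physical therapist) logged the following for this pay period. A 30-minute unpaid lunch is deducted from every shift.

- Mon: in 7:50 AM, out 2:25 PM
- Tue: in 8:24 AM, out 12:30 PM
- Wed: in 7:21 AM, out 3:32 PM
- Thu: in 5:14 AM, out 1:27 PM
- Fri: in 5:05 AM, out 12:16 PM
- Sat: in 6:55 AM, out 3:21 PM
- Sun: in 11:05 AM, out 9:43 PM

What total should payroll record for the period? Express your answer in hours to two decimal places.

Mon: 7:50 AM–2:25 PM = 6 h 35 min; less 30 min break → 6 h 5 min
Tue: 8:24 AM–12:30 PM = 4 h 6 min; less 30 min break → 3 h 36 min
Wed: 7:21 AM–3:32 PM = 8 h 11 min; less 30 min break → 7 h 41 min
Thu: 5:14 AM–1:27 PM = 8 h 13 min; less 30 min break → 7 h 43 min
Fri: 5:05 AM–12:16 PM = 7 h 11 min; less 30 min break → 6 h 41 min
Sat: 6:55 AM–3:21 PM = 8 h 26 min; less 30 min break → 7 h 56 min
Sun: 11:05 AM–9:43 PM = 10 h 38 min; less 30 min break → 10 h 8 min
Total: 6 h 5 min + 3 h 36 min + 7 h 41 min + 7 h 43 min + 6 h 41 min + 7 h 56 min + 10 h 8 min = 49 h 50 min.

49.83 hours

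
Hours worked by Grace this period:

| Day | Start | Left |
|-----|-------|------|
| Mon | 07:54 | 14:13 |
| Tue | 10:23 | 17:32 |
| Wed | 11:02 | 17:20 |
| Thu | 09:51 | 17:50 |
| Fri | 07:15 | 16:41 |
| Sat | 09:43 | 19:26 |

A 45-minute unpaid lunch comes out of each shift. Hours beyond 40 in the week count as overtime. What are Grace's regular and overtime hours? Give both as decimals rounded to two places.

Regular 40.00 hours, overtime 2.40 hours

Mon: 07:54–14:13 = 6 h 19 min; less 45 min break → 5 h 34 min
Tue: 10:23–17:32 = 7 h 9 min; less 45 min break → 6 h 24 min
Wed: 11:02–17:20 = 6 h 18 min; less 45 min break → 5 h 33 min
Thu: 09:51–17:50 = 7 h 59 min; less 45 min break → 7 h 14 min
Fri: 07:15–16:41 = 9 h 26 min; less 45 min break → 8 h 41 min
Sat: 09:43–19:26 = 9 h 43 min; less 45 min break → 8 h 58 min
Total worked: 42 h 24 min = 42.40 h.
Threshold 40 h → overtime 2 h 24 min, regular 40 h 0 min.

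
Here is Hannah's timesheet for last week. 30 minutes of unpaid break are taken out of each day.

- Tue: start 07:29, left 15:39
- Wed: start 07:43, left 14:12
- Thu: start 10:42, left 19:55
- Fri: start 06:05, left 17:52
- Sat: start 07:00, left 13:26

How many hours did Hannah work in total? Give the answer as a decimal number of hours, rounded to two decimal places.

39.58 hours

Tue: 07:29–15:39 = 8 h 10 min; less 30 min break → 7 h 40 min
Wed: 07:43–14:12 = 6 h 29 min; less 30 min break → 5 h 59 min
Thu: 10:42–19:55 = 9 h 13 min; less 30 min break → 8 h 43 min
Fri: 06:05–17:52 = 11 h 47 min; less 30 min break → 11 h 17 min
Sat: 07:00–13:26 = 6 h 26 min; less 30 min break → 5 h 56 min
Total: 7 h 40 min + 5 h 59 min + 8 h 43 min + 11 h 17 min + 5 h 56 min = 39 h 35 min.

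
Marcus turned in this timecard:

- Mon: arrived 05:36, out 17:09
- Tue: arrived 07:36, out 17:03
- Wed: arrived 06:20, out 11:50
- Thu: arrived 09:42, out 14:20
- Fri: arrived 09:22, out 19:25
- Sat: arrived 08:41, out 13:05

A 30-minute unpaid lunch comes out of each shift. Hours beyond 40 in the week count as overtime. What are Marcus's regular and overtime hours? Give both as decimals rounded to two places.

Regular 40.00 hours, overtime 2.58 hours

Mon: 05:36–17:09 = 11 h 33 min; less 30 min break → 11 h 3 min
Tue: 07:36–17:03 = 9 h 27 min; less 30 min break → 8 h 57 min
Wed: 06:20–11:50 = 5 h 30 min; less 30 min break → 5 h 0 min
Thu: 09:42–14:20 = 4 h 38 min; less 30 min break → 4 h 8 min
Fri: 09:22–19:25 = 10 h 3 min; less 30 min break → 9 h 33 min
Sat: 08:41–13:05 = 4 h 24 min; less 30 min break → 3 h 54 min
Total worked: 42 h 35 min = 42.58 h.
Threshold 40 h → overtime 2 h 35 min, regular 40 h 0 min.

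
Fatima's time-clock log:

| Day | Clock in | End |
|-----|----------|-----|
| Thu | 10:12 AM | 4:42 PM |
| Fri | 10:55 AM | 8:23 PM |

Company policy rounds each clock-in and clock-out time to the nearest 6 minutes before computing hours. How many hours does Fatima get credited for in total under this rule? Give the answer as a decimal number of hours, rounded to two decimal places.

Thu: in 10:12 AM→10:12 AM, out 4:42 PM→4:42 PM; 6 h 30 min
Fri: in 10:55 AM→10:54 AM, out 8:23 PM→8:24 PM; 9 h 30 min
Total credited: 16 h 0 min.

16.00 hours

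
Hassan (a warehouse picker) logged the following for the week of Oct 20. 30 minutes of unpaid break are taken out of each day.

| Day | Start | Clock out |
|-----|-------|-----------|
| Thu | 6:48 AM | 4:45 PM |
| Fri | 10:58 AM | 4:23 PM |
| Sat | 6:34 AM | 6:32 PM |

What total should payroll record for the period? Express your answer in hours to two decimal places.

Thu: 6:48 AM–4:45 PM = 9 h 57 min; less 30 min break → 9 h 27 min
Fri: 10:58 AM–4:23 PM = 5 h 25 min; less 30 min break → 4 h 55 min
Sat: 6:34 AM–6:32 PM = 11 h 58 min; less 30 min break → 11 h 28 min
Total: 9 h 27 min + 4 h 55 min + 11 h 28 min = 25 h 50 min.

25.83 hours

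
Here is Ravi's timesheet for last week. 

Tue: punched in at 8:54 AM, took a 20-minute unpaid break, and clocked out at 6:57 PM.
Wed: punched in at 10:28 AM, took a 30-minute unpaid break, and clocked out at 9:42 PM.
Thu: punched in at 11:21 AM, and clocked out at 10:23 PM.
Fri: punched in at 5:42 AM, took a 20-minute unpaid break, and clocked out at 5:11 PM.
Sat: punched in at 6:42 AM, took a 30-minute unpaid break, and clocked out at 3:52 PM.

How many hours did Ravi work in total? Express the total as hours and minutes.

51 h 18 min

Tue: 8:54 AM–6:57 PM = 10 h 3 min; less 20 min break → 9 h 43 min
Wed: 10:28 AM–9:42 PM = 11 h 14 min; less 30 min break → 10 h 44 min
Thu: 11:21 AM–10:23 PM = 11 h 2 min
Fri: 5:42 AM–5:11 PM = 11 h 29 min; less 20 min break → 11 h 9 min
Sat: 6:42 AM–3:52 PM = 9 h 10 min; less 30 min break → 8 h 40 min
Total: 9 h 43 min + 10 h 44 min + 11 h 2 min + 11 h 9 min + 8 h 40 min = 51 h 18 min.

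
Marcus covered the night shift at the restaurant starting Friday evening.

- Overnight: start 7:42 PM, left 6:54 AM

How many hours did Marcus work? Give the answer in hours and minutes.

11 h 12 min

Overnight: 7:42 PM → midnight = 4 h 18 min; midnight → 6:54 AM = 6 h 54 min; span 11 h 12 min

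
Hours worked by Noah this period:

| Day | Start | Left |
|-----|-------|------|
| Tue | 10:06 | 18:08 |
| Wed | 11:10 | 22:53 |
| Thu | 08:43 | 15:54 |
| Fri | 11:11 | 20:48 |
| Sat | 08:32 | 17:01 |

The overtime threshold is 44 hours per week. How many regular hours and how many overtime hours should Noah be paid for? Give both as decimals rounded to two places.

Tue: 10:06–18:08 = 8 h 2 min
Wed: 11:10–22:53 = 11 h 43 min
Thu: 08:43–15:54 = 7 h 11 min
Fri: 11:11–20:48 = 9 h 37 min
Sat: 08:32–17:01 = 8 h 29 min
Total worked: 45 h 2 min = 45.03 h.
Threshold 44 h → overtime 1 h 2 min, regular 44 h 0 min.

Regular 44.00 hours, overtime 1.03 hours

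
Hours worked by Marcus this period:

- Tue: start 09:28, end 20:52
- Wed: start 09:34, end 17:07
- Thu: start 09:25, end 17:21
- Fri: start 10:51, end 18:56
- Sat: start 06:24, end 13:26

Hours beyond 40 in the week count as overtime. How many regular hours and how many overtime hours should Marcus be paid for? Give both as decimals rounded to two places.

Regular 40.00 hours, overtime 2.00 hours

Tue: 09:28–20:52 = 11 h 24 min
Wed: 09:34–17:07 = 7 h 33 min
Thu: 09:25–17:21 = 7 h 56 min
Fri: 10:51–18:56 = 8 h 5 min
Sat: 06:24–13:26 = 7 h 2 min
Total worked: 42 h 0 min = 42.00 h.
Threshold 40 h → overtime 2 h 0 min, regular 40 h 0 min.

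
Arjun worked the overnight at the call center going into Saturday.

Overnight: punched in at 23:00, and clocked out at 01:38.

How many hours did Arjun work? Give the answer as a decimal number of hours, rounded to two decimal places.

Overnight: 23:00 → midnight = 1 h 0 min; midnight → 01:38 = 1 h 38 min; span 2 h 38 min

2.63 hours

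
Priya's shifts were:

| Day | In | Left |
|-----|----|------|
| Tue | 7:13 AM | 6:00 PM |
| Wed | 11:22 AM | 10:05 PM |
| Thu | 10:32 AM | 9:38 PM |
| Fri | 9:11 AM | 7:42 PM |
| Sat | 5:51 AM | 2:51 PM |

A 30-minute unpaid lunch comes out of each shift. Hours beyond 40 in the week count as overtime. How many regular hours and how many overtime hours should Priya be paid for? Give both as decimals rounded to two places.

Tue: 7:13 AM–6:00 PM = 10 h 47 min; less 30 min break → 10 h 17 min
Wed: 11:22 AM–10:05 PM = 10 h 43 min; less 30 min break → 10 h 13 min
Thu: 10:32 AM–9:38 PM = 11 h 6 min; less 30 min break → 10 h 36 min
Fri: 9:11 AM–7:42 PM = 10 h 31 min; less 30 min break → 10 h 1 min
Sat: 5:51 AM–2:51 PM = 9 h 0 min; less 30 min break → 8 h 30 min
Total worked: 49 h 37 min = 49.62 h.
Threshold 40 h → overtime 9 h 37 min, regular 40 h 0 min.

Regular 40.00 hours, overtime 9.62 hours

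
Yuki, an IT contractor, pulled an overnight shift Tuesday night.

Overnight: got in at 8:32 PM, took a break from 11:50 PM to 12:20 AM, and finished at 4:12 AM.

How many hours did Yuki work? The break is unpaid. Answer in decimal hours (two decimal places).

7.17 hours

Overnight: 8:32 PM → midnight = 3 h 28 min; midnight → 4:12 AM = 4 h 12 min; span 7 h 40 min; less 30 min break → 7 h 10 min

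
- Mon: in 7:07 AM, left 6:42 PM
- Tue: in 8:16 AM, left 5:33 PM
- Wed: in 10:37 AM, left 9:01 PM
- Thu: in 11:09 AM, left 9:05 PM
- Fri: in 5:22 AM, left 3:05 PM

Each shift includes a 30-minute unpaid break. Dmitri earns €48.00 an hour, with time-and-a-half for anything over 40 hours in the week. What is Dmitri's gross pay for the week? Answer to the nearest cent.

€2526.00

Mon: 7:07 AM–6:42 PM = 11 h 35 min; less 30 min break → 11 h 5 min
Tue: 8:16 AM–5:33 PM = 9 h 17 min; less 30 min break → 8 h 47 min
Wed: 10:37 AM–9:01 PM = 10 h 24 min; less 30 min break → 9 h 54 min
Thu: 11:09 AM–9:05 PM = 9 h 56 min; less 30 min break → 9 h 26 min
Fri: 5:22 AM–3:05 PM = 9 h 43 min; less 30 min break → 9 h 13 min
Total worked: 48 h 25 min = 2905 min.
Regular 40 h 0 min = 2400 min at €48.00/h; overtime 8 h 25 min = 505 min at €72.00/h.
Pay = (2400 × €48.00 + 505 × €72.00) ÷ 60 = €2526.00.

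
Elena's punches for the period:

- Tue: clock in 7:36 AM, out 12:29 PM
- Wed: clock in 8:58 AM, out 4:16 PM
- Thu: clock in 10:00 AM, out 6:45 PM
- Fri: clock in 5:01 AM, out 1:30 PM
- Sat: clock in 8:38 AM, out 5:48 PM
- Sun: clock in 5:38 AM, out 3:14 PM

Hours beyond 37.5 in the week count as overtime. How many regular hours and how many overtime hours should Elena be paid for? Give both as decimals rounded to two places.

Regular 37.50 hours, overtime 10.68 hours

Tue: 7:36 AM–12:29 PM = 4 h 53 min
Wed: 8:58 AM–4:16 PM = 7 h 18 min
Thu: 10:00 AM–6:45 PM = 8 h 45 min
Fri: 5:01 AM–1:30 PM = 8 h 29 min
Sat: 8:38 AM–5:48 PM = 9 h 10 min
Sun: 5:38 AM–3:14 PM = 9 h 36 min
Total worked: 48 h 11 min = 48.18 h.
Threshold 37.5 h → overtime 10 h 41 min, regular 37 h 30 min.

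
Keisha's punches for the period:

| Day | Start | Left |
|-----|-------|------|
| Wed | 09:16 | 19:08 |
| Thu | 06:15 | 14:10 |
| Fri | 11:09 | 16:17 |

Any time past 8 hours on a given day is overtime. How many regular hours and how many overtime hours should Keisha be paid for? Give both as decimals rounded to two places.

Regular 21.05 hours, overtime 1.87 hours

Wed: 09:16–19:08 = 9 h 52 min
Thu: 06:15–14:10 = 7 h 55 min
Fri: 11:09–16:17 = 5 h 8 min
Wed reg 8 h 0 min / OT 1 h 52 min; Thu reg 7 h 55 min / OT 0 h 0 min; Fri reg 5 h 8 min / OT 0 h 0 min.
Totals: regular 21 h 3 min, overtime 1 h 52 min.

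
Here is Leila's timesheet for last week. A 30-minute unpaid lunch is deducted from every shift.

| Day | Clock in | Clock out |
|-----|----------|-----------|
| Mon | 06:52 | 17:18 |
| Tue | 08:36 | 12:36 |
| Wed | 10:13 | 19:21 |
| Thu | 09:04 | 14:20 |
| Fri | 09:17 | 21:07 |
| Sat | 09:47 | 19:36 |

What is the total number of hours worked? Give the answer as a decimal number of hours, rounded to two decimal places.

47.48 hours

Mon: 06:52–17:18 = 10 h 26 min; less 30 min break → 9 h 56 min
Tue: 08:36–12:36 = 4 h 0 min; less 30 min break → 3 h 30 min
Wed: 10:13–19:21 = 9 h 8 min; less 30 min break → 8 h 38 min
Thu: 09:04–14:20 = 5 h 16 min; less 30 min break → 4 h 46 min
Fri: 09:17–21:07 = 11 h 50 min; less 30 min break → 11 h 20 min
Sat: 09:47–19:36 = 9 h 49 min; less 30 min break → 9 h 19 min
Total: 9 h 56 min + 3 h 30 min + 8 h 38 min + 4 h 46 min + 11 h 20 min + 9 h 19 min = 47 h 29 min.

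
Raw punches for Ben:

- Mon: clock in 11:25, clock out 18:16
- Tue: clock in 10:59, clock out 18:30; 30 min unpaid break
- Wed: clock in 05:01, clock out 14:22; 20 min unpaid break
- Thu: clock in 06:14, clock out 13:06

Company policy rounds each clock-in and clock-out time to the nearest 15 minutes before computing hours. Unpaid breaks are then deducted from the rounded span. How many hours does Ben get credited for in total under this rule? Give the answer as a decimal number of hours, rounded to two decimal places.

Mon: in 11:25→11:30, out 18:16→18:15; 6 h 45 min
Tue: in 10:59→11:00, out 18:30→18:30; 7 h 30 min − 30 min = 7 h 0 min
Wed: in 05:01→05:00, out 14:22→14:15; 9 h 15 min − 20 min = 8 h 55 min
Thu: in 06:14→06:15, out 13:06→13:00; 6 h 45 min
Total credited: 29 h 25 min.

29.42 hours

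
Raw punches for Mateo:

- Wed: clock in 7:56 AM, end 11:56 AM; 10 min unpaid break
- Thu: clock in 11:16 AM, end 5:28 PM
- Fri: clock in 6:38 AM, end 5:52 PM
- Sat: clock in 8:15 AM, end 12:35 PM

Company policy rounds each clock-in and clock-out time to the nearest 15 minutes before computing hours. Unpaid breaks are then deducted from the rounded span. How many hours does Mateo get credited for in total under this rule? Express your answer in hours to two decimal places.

25.33 hours

Wed: in 7:56 AM→8:00 AM, out 11:56 AM→12:00 PM; 4 h 0 min − 10 min = 3 h 50 min
Thu: in 11:16 AM→11:15 AM, out 5:28 PM→5:30 PM; 6 h 15 min
Fri: in 6:38 AM→6:45 AM, out 5:52 PM→5:45 PM; 11 h 0 min
Sat: in 8:15 AM→8:15 AM, out 12:35 PM→12:30 PM; 4 h 15 min
Total credited: 25 h 20 min.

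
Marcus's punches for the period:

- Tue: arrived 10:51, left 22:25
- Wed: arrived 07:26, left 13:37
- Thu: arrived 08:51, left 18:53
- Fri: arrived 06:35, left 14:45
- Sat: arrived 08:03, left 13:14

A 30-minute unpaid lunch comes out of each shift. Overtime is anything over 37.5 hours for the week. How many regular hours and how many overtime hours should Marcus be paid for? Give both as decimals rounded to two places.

Regular 37.50 hours, overtime 1.13 hours

Tue: 10:51–22:25 = 11 h 34 min; less 30 min break → 11 h 4 min
Wed: 07:26–13:37 = 6 h 11 min; less 30 min break → 5 h 41 min
Thu: 08:51–18:53 = 10 h 2 min; less 30 min break → 9 h 32 min
Fri: 06:35–14:45 = 8 h 10 min; less 30 min break → 7 h 40 min
Sat: 08:03–13:14 = 5 h 11 min; less 30 min break → 4 h 41 min
Total worked: 38 h 38 min = 38.63 h.
Threshold 37.5 h → overtime 1 h 8 min, regular 37 h 30 min.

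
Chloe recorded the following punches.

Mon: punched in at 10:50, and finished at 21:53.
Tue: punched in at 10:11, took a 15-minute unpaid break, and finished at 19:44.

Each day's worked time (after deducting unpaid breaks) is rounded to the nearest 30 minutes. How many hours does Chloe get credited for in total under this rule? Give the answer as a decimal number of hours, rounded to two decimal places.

Mon: 10:50–21:53 = 11 h 3 min → rounds to 11 h 0 min
Tue: 10:11–19:44 = 9 h 33 min − 15 min = 9 h 18 min → rounds to 9 h 30 min
Total credited: 20 h 30 min.

20.50 hours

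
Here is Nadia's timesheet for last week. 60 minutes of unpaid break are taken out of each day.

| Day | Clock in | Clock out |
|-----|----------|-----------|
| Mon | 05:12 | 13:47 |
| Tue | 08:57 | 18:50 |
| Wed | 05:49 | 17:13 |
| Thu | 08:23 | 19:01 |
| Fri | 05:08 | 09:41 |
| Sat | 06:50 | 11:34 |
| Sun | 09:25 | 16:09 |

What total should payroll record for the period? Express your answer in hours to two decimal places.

49.52 hours

Mon: 05:12–13:47 = 8 h 35 min; less 60 min break → 7 h 35 min
Tue: 08:57–18:50 = 9 h 53 min; less 60 min break → 8 h 53 min
Wed: 05:49–17:13 = 11 h 24 min; less 60 min break → 10 h 24 min
Thu: 08:23–19:01 = 10 h 38 min; less 60 min break → 9 h 38 min
Fri: 05:08–09:41 = 4 h 33 min; less 60 min break → 3 h 33 min
Sat: 06:50–11:34 = 4 h 44 min; less 60 min break → 3 h 44 min
Sun: 09:25–16:09 = 6 h 44 min; less 60 min break → 5 h 44 min
Total: 7 h 35 min + 8 h 53 min + 10 h 24 min + 9 h 38 min + 3 h 33 min + 3 h 44 min + 5 h 44 min = 49 h 31 min.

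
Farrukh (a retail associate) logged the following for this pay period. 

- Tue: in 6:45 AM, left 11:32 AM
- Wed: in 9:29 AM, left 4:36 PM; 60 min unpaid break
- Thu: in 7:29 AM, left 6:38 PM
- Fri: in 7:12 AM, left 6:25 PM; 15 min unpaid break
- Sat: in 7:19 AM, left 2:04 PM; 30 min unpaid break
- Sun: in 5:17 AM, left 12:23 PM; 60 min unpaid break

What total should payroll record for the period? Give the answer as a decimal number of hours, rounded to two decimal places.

45.37 hours

Tue: 6:45 AM–11:32 AM = 4 h 47 min
Wed: 9:29 AM–4:36 PM = 7 h 7 min; less 60 min break → 6 h 7 min
Thu: 7:29 AM–6:38 PM = 11 h 9 min
Fri: 7:12 AM–6:25 PM = 11 h 13 min; less 15 min break → 10 h 58 min
Sat: 7:19 AM–2:04 PM = 6 h 45 min; less 30 min break → 6 h 15 min
Sun: 5:17 AM–12:23 PM = 7 h 6 min; less 60 min break → 6 h 6 min
Total: 4 h 47 min + 6 h 7 min + 11 h 9 min + 10 h 58 min + 6 h 15 min + 6 h 6 min = 45 h 22 min.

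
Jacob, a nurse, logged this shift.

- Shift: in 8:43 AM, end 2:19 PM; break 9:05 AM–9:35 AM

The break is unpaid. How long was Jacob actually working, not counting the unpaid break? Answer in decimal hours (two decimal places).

5.10 hours

Shift: 8:43 AM–2:19 PM = 5 h 36 min; less 30 min break → 5 h 6 min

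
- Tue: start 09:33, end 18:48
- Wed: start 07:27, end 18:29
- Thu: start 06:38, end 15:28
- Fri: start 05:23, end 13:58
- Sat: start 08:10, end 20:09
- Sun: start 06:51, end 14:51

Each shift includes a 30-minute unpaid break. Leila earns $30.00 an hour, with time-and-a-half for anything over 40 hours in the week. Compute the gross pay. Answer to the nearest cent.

Tue: 09:33–18:48 = 9 h 15 min; less 30 min break → 8 h 45 min
Wed: 07:27–18:29 = 11 h 2 min; less 30 min break → 10 h 32 min
Thu: 06:38–15:28 = 8 h 50 min; less 30 min break → 8 h 20 min
Fri: 05:23–13:58 = 8 h 35 min; less 30 min break → 8 h 5 min
Sat: 08:10–20:09 = 11 h 59 min; less 30 min break → 11 h 29 min
Sun: 06:51–14:51 = 8 h 0 min; less 30 min break → 7 h 30 min
Total worked: 54 h 41 min = 3281 min.
Regular 40 h 0 min = 2400 min at $30.00/h; overtime 14 h 41 min = 881 min at $45.00/h.
Pay = (2400 × $30.00 + 881 × $45.00) ÷ 60 = $1860.75.

$1860.75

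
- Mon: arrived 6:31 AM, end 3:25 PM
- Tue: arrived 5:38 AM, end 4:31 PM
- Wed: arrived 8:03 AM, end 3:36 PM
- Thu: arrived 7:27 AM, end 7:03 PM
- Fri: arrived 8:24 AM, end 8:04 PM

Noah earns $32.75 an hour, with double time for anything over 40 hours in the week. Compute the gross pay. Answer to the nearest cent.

$2004.30

Mon: 6:31 AM–3:25 PM = 8 h 54 min
Tue: 5:38 AM–4:31 PM = 10 h 53 min
Wed: 8:03 AM–3:36 PM = 7 h 33 min
Thu: 7:27 AM–7:03 PM = 11 h 36 min
Fri: 8:24 AM–8:04 PM = 11 h 40 min
Total worked: 50 h 36 min = 3036 min.
Regular 40 h 0 min = 2400 min at $32.75/h; overtime 10 h 36 min = 636 min at $65.50/h.
Pay = (2400 × $32.75 + 636 × $65.50) ÷ 60 = $2004.30.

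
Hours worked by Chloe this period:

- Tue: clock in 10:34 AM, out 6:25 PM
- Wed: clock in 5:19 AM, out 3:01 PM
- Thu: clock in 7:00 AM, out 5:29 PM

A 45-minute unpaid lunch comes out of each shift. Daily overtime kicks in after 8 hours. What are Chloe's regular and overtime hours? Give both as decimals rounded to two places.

Regular 23.10 hours, overtime 2.68 hours

Tue: 10:34 AM–6:25 PM = 7 h 51 min; less 45 min break → 7 h 6 min
Wed: 5:19 AM–3:01 PM = 9 h 42 min; less 45 min break → 8 h 57 min
Thu: 7:00 AM–5:29 PM = 10 h 29 min; less 45 min break → 9 h 44 min
Tue reg 7 h 6 min / OT 0 h 0 min; Wed reg 8 h 0 min / OT 0 h 57 min; Thu reg 8 h 0 min / OT 1 h 44 min.
Totals: regular 23 h 6 min, overtime 2 h 41 min.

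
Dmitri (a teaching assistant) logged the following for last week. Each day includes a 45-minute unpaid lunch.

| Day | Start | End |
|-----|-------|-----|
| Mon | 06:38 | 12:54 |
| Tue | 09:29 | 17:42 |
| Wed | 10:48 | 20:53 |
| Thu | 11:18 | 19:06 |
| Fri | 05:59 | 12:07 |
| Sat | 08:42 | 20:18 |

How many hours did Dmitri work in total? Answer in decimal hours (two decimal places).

Mon: 06:38–12:54 = 6 h 16 min; less 45 min break → 5 h 31 min
Tue: 09:29–17:42 = 8 h 13 min; less 45 min break → 7 h 28 min
Wed: 10:48–20:53 = 10 h 5 min; less 45 min break → 9 h 20 min
Thu: 11:18–19:06 = 7 h 48 min; less 45 min break → 7 h 3 min
Fri: 05:59–12:07 = 6 h 8 min; less 45 min break → 5 h 23 min
Sat: 08:42–20:18 = 11 h 36 min; less 45 min break → 10 h 51 min
Total: 5 h 31 min + 7 h 28 min + 9 h 20 min + 7 h 3 min + 5 h 23 min + 10 h 51 min = 45 h 36 min.

45.60 hours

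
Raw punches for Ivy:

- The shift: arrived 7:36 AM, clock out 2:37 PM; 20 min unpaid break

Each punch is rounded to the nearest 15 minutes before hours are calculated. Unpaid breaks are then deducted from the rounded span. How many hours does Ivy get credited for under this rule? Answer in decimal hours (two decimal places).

The shift: in 7:36 AM→7:30 AM, out 2:37 PM→2:30 PM; 7 h 0 min − 20 min = 6 h 40 min

6.67 hours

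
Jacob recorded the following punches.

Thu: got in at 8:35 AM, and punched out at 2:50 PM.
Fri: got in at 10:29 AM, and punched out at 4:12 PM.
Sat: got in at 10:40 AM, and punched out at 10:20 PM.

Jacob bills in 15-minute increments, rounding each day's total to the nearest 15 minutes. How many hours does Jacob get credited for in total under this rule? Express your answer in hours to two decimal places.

Thu: 8:35 AM–2:50 PM = 6 h 15 min → rounds to 6 h 15 min
Fri: 10:29 AM–4:12 PM = 5 h 43 min → rounds to 5 h 45 min
Sat: 10:40 AM–10:20 PM = 11 h 40 min → rounds to 11 h 45 min
Total credited: 23 h 45 min.

23.75 hours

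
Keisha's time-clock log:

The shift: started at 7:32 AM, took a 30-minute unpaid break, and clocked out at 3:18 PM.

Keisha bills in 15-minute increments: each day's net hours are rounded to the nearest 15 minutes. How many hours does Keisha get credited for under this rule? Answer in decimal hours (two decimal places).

7.25 hours

The shift: 7:32 AM–3:18 PM = 7 h 46 min − 30 min = 7 h 16 min → rounds to 7 h 15 min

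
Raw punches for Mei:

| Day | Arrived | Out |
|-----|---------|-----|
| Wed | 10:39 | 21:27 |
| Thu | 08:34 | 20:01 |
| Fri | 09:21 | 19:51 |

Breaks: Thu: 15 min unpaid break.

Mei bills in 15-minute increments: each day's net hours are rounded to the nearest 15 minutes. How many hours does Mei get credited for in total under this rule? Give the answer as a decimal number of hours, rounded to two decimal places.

32.50 hours

Wed: 10:39–21:27 = 10 h 48 min → rounds to 10 h 45 min
Thu: 08:34–20:01 = 11 h 27 min − 15 min = 11 h 12 min → rounds to 11 h 15 min
Fri: 09:21–19:51 = 10 h 30 min → rounds to 10 h 30 min
Total credited: 32 h 30 min.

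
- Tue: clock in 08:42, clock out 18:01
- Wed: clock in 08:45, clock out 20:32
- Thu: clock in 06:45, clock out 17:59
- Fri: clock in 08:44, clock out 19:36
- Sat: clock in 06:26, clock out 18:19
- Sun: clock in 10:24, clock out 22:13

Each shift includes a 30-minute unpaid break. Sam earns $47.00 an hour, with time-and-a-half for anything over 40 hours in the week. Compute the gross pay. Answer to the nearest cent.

Tue: 08:42–18:01 = 9 h 19 min; less 30 min break → 8 h 49 min
Wed: 08:45–20:32 = 11 h 47 min; less 30 min break → 11 h 17 min
Thu: 06:45–17:59 = 11 h 14 min; less 30 min break → 10 h 44 min
Fri: 08:44–19:36 = 10 h 52 min; less 30 min break → 10 h 22 min
Sat: 06:26–18:19 = 11 h 53 min; less 30 min break → 11 h 23 min
Sun: 10:24–22:13 = 11 h 49 min; less 30 min break → 11 h 19 min
Total worked: 63 h 54 min = 3834 min.
Regular 40 h 0 min = 2400 min at $47.00/h; overtime 23 h 54 min = 1434 min at $70.50/h.
Pay = (2400 × $47.00 + 1434 × $70.50) ÷ 60 = $3564.95.

$3564.95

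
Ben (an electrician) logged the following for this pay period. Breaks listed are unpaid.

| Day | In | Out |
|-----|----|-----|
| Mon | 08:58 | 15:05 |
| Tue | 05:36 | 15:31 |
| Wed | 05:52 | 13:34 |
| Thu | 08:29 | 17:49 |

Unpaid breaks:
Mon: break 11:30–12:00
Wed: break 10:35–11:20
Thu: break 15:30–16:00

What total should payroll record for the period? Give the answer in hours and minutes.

31 h 19 min

Mon: 08:58–15:05 = 6 h 7 min; less 30 min break → 5 h 37 min
Tue: 05:36–15:31 = 9 h 55 min
Wed: 05:52–13:34 = 7 h 42 min; less 45 min break → 6 h 57 min
Thu: 08:29–17:49 = 9 h 20 min; less 30 min break → 8 h 50 min
Total: 5 h 37 min + 9 h 55 min + 6 h 57 min + 8 h 50 min = 31 h 19 min.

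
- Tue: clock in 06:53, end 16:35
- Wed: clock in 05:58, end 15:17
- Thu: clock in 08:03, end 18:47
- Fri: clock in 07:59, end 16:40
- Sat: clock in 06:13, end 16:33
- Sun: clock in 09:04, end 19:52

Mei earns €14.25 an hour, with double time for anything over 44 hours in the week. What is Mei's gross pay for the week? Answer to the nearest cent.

€1070.65

Tue: 06:53–16:35 = 9 h 42 min
Wed: 05:58–15:17 = 9 h 19 min
Thu: 08:03–18:47 = 10 h 44 min
Fri: 07:59–16:40 = 8 h 41 min
Sat: 06:13–16:33 = 10 h 20 min
Sun: 09:04–19:52 = 10 h 48 min
Total worked: 59 h 34 min = 3574 min.
Regular 44 h 0 min = 2640 min at €14.25/h; overtime 15 h 34 min = 934 min at €28.50/h.
Pay = (2640 × €14.25 + 934 × €28.50) ÷ 60 = €1070.65.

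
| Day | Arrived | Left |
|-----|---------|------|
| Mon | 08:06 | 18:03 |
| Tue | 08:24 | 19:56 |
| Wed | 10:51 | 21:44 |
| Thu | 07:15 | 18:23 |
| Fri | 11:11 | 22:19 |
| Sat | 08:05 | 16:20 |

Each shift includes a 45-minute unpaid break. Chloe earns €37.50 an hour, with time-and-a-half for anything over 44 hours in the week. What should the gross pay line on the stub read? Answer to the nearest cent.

Mon: 08:06–18:03 = 9 h 57 min; less 45 min break → 9 h 12 min
Tue: 08:24–19:56 = 11 h 32 min; less 45 min break → 10 h 47 min
Wed: 10:51–21:44 = 10 h 53 min; less 45 min break → 10 h 8 min
Thu: 07:15–18:23 = 11 h 8 min; less 45 min break → 10 h 23 min
Fri: 11:11–22:19 = 11 h 8 min; less 45 min break → 10 h 23 min
Sat: 08:05–16:20 = 8 h 15 min; less 45 min break → 7 h 30 min
Total worked: 58 h 23 min = 3503 min.
Regular 44 h 0 min = 2640 min at €37.50/h; overtime 14 h 23 min = 863 min at €56.25/h.
Pay = (2640 × €37.50 + 863 × €56.25) ÷ 60 = €2459.06.

€2459.06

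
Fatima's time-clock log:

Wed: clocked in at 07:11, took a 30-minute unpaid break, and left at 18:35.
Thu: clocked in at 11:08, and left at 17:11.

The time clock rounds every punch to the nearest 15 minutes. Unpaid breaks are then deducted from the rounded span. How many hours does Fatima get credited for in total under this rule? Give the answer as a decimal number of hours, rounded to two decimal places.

Wed: in 07:11→07:15, out 18:35→18:30; 11 h 15 min − 30 min = 10 h 45 min
Thu: in 11:08→11:15, out 17:11→17:15; 6 h 0 min
Total credited: 16 h 45 min.

16.75 hours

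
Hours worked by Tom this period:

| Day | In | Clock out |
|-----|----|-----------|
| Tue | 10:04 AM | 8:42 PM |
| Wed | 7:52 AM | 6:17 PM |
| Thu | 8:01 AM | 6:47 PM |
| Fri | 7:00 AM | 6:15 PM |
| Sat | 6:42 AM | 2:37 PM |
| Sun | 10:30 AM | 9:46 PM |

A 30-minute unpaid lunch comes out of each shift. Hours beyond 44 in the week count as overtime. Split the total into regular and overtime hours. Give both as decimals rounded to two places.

Regular 44.00 hours, overtime 15.25 hours

Tue: 10:04 AM–8:42 PM = 10 h 38 min; less 30 min break → 10 h 8 min
Wed: 7:52 AM–6:17 PM = 10 h 25 min; less 30 min break → 9 h 55 min
Thu: 8:01 AM–6:47 PM = 10 h 46 min; less 30 min break → 10 h 16 min
Fri: 7:00 AM–6:15 PM = 11 h 15 min; less 30 min break → 10 h 45 min
Sat: 6:42 AM–2:37 PM = 7 h 55 min; less 30 min break → 7 h 25 min
Sun: 10:30 AM–9:46 PM = 11 h 16 min; less 30 min break → 10 h 46 min
Total worked: 59 h 15 min = 59.25 h.
Threshold 44 h → overtime 15 h 15 min, regular 44 h 0 min.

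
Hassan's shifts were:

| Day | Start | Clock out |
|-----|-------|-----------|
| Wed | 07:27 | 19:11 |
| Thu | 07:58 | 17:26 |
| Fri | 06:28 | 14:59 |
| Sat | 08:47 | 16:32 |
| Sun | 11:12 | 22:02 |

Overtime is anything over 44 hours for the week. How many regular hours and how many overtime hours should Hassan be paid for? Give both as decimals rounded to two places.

Wed: 07:27–19:11 = 11 h 44 min
Thu: 07:58–17:26 = 9 h 28 min
Fri: 06:28–14:59 = 8 h 31 min
Sat: 08:47–16:32 = 7 h 45 min
Sun: 11:12–22:02 = 10 h 50 min
Total worked: 48 h 18 min = 48.30 h.
Threshold 44 h → overtime 4 h 18 min, regular 44 h 0 min.

Regular 44.00 hours, overtime 4.30 hours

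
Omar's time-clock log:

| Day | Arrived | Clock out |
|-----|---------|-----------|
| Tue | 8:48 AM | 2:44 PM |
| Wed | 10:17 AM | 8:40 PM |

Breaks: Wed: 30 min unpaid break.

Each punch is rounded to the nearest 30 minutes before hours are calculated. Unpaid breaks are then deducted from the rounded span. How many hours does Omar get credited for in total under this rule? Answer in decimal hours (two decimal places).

15.00 hours

Tue: in 8:48 AM→9:00 AM, out 2:44 PM→2:30 PM; 5 h 30 min
Wed: in 10:17 AM→10:30 AM, out 8:40 PM→8:30 PM; 10 h 0 min − 30 min = 9 h 30 min
Total credited: 15 h 0 min.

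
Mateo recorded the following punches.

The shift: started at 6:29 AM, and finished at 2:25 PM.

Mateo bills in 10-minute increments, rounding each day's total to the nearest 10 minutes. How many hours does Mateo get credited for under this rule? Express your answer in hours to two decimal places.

The shift: 6:29 AM–2:25 PM = 7 h 56 min → rounds to 8 h 0 min

8.00 hours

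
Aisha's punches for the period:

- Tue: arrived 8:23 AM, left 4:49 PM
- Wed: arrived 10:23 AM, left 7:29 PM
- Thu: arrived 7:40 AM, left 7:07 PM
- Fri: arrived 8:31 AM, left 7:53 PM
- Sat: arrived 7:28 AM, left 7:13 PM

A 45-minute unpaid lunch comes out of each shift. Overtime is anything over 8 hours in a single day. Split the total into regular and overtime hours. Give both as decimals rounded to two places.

Regular 39.68 hours, overtime 8.67 hours

Tue: 8:23 AM–4:49 PM = 8 h 26 min; less 45 min break → 7 h 41 min
Wed: 10:23 AM–7:29 PM = 9 h 6 min; less 45 min break → 8 h 21 min
Thu: 7:40 AM–7:07 PM = 11 h 27 min; less 45 min break → 10 h 42 min
Fri: 8:31 AM–7:53 PM = 11 h 22 min; less 45 min break → 10 h 37 min
Sat: 7:28 AM–7:13 PM = 11 h 45 min; less 45 min break → 11 h 0 min
Tue reg 7 h 41 min / OT 0 h 0 min; Wed reg 8 h 0 min / OT 0 h 21 min; Thu reg 8 h 0 min / OT 2 h 42 min; Fri reg 8 h 0 min / OT 2 h 37 min; Sat reg 8 h 0 min / OT 3 h 0 min.
Totals: regular 39 h 41 min, overtime 8 h 40 min.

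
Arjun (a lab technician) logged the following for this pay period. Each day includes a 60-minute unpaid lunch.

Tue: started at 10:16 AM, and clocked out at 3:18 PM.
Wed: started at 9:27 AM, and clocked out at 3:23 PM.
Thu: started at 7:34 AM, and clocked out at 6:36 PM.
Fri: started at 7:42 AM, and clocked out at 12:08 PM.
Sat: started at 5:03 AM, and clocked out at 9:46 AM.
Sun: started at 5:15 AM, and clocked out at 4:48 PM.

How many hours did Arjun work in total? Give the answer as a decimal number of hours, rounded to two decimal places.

36.70 hours

Tue: 10:16 AM–3:18 PM = 5 h 2 min; less 60 min break → 4 h 2 min
Wed: 9:27 AM–3:23 PM = 5 h 56 min; less 60 min break → 4 h 56 min
Thu: 7:34 AM–6:36 PM = 11 h 2 min; less 60 min break → 10 h 2 min
Fri: 7:42 AM–12:08 PM = 4 h 26 min; less 60 min break → 3 h 26 min
Sat: 5:03 AM–9:46 AM = 4 h 43 min; less 60 min break → 3 h 43 min
Sun: 5:15 AM–4:48 PM = 11 h 33 min; less 60 min break → 10 h 33 min
Total: 4 h 2 min + 4 h 56 min + 10 h 2 min + 3 h 26 min + 3 h 43 min + 10 h 33 min = 36 h 42 min.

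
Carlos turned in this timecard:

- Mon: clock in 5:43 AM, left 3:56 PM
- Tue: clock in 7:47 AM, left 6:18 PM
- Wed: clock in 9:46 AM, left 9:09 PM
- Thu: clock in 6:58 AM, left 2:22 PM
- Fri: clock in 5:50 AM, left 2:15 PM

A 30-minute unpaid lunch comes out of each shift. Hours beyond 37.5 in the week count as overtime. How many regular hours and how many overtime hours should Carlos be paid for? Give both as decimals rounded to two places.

Regular 37.50 hours, overtime 7.93 hours

Mon: 5:43 AM–3:56 PM = 10 h 13 min; less 30 min break → 9 h 43 min
Tue: 7:47 AM–6:18 PM = 10 h 31 min; less 30 min break → 10 h 1 min
Wed: 9:46 AM–9:09 PM = 11 h 23 min; less 30 min break → 10 h 53 min
Thu: 6:58 AM–2:22 PM = 7 h 24 min; less 30 min break → 6 h 54 min
Fri: 5:50 AM–2:15 PM = 8 h 25 min; less 30 min break → 7 h 55 min
Total worked: 45 h 26 min = 45.43 h.
Threshold 37.5 h → overtime 7 h 56 min, regular 37 h 30 min.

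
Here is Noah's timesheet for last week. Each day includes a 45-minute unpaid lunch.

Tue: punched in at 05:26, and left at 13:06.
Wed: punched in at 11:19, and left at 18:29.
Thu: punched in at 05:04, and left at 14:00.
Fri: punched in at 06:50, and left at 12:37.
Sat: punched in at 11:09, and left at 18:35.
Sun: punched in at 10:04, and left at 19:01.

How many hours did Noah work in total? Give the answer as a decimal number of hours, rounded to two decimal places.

Tue: 05:26–13:06 = 7 h 40 min; less 45 min break → 6 h 55 min
Wed: 11:19–18:29 = 7 h 10 min; less 45 min break → 6 h 25 min
Thu: 05:04–14:00 = 8 h 56 min; less 45 min break → 8 h 11 min
Fri: 06:50–12:37 = 5 h 47 min; less 45 min break → 5 h 2 min
Sat: 11:09–18:35 = 7 h 26 min; less 45 min break → 6 h 41 min
Sun: 10:04–19:01 = 8 h 57 min; less 45 min break → 8 h 12 min
Total: 6 h 55 min + 6 h 25 min + 8 h 11 min + 5 h 2 min + 6 h 41 min + 8 h 12 min = 41 h 26 min.

41.43 hours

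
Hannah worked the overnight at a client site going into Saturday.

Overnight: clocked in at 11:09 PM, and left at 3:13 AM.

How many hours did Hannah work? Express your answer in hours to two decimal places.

4.07 hours

Overnight: 11:09 PM → midnight = 0 h 51 min; midnight → 3:13 AM = 3 h 13 min; span 4 h 4 min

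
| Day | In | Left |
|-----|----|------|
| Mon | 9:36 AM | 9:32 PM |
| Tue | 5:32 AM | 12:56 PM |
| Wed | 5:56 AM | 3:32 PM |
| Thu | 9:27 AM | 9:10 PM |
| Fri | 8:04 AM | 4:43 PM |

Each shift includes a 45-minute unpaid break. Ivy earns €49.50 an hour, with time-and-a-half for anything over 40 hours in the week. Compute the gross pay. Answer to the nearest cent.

€2392.09

Mon: 9:36 AM–9:32 PM = 11 h 56 min; less 45 min break → 11 h 11 min
Tue: 5:32 AM–12:56 PM = 7 h 24 min; less 45 min break → 6 h 39 min
Wed: 5:56 AM–3:32 PM = 9 h 36 min; less 45 min break → 8 h 51 min
Thu: 9:27 AM–9:10 PM = 11 h 43 min; less 45 min break → 10 h 58 min
Fri: 8:04 AM–4:43 PM = 8 h 39 min; less 45 min break → 7 h 54 min
Total worked: 45 h 33 min = 2733 min.
Regular 40 h 0 min = 2400 min at €49.50/h; overtime 5 h 33 min = 333 min at €74.25/h.
Pay = (2400 × €49.50 + 333 × €74.25) ÷ 60 = €2392.09.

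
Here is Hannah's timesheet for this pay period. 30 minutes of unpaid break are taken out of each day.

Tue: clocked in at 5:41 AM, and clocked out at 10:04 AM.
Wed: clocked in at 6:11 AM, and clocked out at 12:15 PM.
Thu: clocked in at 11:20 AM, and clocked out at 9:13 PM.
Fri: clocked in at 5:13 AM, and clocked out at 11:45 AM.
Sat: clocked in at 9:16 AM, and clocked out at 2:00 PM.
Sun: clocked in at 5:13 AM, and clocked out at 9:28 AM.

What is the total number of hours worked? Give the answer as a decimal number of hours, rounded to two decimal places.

32.85 hours

Tue: 5:41 AM–10:04 AM = 4 h 23 min; less 30 min break → 3 h 53 min
Wed: 6:11 AM–12:15 PM = 6 h 4 min; less 30 min break → 5 h 34 min
Thu: 11:20 AM–9:13 PM = 9 h 53 min; less 30 min break → 9 h 23 min
Fri: 5:13 AM–11:45 AM = 6 h 32 min; less 30 min break → 6 h 2 min
Sat: 9:16 AM–2:00 PM = 4 h 44 min; less 30 min break → 4 h 14 min
Sun: 5:13 AM–9:28 AM = 4 h 15 min; less 30 min break → 3 h 45 min
Total: 3 h 53 min + 5 h 34 min + 9 h 23 min + 6 h 2 min + 4 h 14 min + 3 h 45 min = 32 h 51 min.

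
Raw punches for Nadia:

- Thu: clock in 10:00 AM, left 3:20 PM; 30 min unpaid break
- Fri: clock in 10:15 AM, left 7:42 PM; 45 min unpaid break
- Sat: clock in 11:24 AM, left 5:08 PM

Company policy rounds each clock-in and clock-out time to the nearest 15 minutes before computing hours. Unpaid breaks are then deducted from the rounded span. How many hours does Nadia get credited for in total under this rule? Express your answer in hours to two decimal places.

Thu: in 10:00 AM→10:00 AM, out 3:20 PM→3:15 PM; 5 h 15 min − 30 min = 4 h 45 min
Fri: in 10:15 AM→10:15 AM, out 7:42 PM→7:45 PM; 9 h 30 min − 45 min = 8 h 45 min
Sat: in 11:24 AM→11:30 AM, out 5:08 PM→5:15 PM; 5 h 45 min
Total credited: 19 h 15 min.

19.25 hours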